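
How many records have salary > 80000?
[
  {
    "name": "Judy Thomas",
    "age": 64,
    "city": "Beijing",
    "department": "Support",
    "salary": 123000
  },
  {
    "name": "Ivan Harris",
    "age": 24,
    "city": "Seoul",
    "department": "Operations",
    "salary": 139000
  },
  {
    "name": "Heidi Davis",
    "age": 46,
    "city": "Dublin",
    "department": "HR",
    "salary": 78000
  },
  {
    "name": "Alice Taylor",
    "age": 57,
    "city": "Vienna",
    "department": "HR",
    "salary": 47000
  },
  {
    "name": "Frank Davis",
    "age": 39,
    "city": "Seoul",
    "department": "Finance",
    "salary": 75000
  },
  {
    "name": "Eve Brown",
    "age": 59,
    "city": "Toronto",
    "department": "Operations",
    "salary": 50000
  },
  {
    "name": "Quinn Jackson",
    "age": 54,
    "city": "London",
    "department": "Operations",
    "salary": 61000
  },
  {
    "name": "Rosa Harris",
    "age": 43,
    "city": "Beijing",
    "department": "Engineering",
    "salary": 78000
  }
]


Data: 8 records
Condition: salary > 80000

Checking each record:
  Judy Thomas: 123000 MATCH
  Ivan Harris: 139000 MATCH
  Heidi Davis: 78000
  Alice Taylor: 47000
  Frank Davis: 75000
  Eve Brown: 50000
  Quinn Jackson: 61000
  Rosa Harris: 78000

Count: 2

2


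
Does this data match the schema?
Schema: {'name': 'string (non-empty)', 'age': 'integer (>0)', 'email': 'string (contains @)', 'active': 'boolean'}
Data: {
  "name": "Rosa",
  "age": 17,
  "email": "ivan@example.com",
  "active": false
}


Validating each field against schema:
  name: OK (non-empty string)
  age: OK (positive integer)
  email: OK (string with @)
  active: OK (boolean)

Result: VALID

VALID


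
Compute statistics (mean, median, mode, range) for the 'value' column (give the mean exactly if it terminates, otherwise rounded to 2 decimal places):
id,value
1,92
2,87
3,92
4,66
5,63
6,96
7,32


Data: [92, 87, 92, 66, 63, 96, 32]
Count: 7
Sum: 528
Mean: 528/7 ≈ 75.43 (rounded to 2 decimal places)
Sorted: [32, 63, 66, 87, 92, 92, 96]
Median: 87.0
Mode: 92 (2 times)
Range: 96 - 32 = 64
Min: 32, Max: 96

mean≈75.43, median=87.0, mode=92, range=64


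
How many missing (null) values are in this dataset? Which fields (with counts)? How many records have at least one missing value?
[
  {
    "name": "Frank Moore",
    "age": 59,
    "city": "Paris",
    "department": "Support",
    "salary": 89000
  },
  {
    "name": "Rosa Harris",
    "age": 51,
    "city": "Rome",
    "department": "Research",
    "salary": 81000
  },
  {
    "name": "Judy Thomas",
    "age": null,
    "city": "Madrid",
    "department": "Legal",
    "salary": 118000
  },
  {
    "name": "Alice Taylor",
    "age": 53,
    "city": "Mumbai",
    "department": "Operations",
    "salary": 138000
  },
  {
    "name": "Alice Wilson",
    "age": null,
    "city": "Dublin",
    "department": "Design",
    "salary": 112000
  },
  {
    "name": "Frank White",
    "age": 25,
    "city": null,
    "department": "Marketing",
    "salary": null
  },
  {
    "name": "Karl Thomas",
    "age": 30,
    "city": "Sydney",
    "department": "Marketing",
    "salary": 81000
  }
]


Checking for missing (null) values in 7 records:

  Frank Moore: complete
  Rosa Harris: complete
  Judy Thomas: age
  Alice Taylor: complete
  Alice Wilson: age
  Frank White: city, salary
  Karl Thomas: complete

Per field:
  name: 0 missing
  age: 2 missing
  city: 1 missing
  department: 0 missing
  salary: 1 missing

Total missing values: 4
Records with any missing: 3

4 missing values (age: 2, city: 1, salary: 1); 3 incomplete records


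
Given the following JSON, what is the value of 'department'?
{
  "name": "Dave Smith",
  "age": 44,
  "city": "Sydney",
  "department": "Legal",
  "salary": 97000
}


Looking up field 'department'
Value: Legal

Legal


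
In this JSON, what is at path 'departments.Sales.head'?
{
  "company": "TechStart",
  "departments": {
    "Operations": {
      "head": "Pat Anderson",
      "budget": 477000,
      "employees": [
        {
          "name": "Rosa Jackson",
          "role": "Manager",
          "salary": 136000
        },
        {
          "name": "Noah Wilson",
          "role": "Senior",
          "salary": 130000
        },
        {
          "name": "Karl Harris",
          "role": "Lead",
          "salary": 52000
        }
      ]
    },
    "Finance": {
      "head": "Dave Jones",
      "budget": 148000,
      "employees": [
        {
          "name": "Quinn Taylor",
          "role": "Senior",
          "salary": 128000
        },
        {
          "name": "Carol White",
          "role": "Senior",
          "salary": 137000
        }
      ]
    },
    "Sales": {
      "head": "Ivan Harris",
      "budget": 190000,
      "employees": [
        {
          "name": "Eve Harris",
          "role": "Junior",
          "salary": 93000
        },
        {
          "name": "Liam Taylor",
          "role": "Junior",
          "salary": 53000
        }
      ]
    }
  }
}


Path: departments.Sales.head

Navigate:
  -> departments
  -> Sales
  -> head = 'Ivan Harris'

Ivan Harris


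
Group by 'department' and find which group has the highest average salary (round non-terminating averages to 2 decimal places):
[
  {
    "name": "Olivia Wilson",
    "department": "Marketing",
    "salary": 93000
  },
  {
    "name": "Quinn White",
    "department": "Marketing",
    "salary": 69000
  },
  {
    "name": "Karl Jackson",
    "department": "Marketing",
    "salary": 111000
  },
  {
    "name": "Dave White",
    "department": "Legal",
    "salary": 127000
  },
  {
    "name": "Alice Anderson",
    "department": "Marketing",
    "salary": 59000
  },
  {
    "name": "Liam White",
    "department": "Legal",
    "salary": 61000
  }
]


Group by: department

Groups:
  Legal: 2 people, avg salary = 188000/2 = $94000
  Marketing: 4 people, avg salary = 332000/4 = $83000

Highest average salary: Legal ($94000)

Legal ($94000)


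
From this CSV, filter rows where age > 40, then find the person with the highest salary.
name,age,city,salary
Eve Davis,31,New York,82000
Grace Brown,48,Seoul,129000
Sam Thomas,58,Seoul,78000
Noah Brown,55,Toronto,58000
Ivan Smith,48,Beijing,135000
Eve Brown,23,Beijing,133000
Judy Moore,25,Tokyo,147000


Filter: age > 40
Sort by: salary (descending)

Filtered records (4):
  Ivan Smith, age 48, salary $135000
  Grace Brown, age 48, salary $129000
  Sam Thomas, age 58, salary $78000
  Noah Brown, age 55, salary $58000

Highest salary: Ivan Smith ($135000)

Ivan Smith


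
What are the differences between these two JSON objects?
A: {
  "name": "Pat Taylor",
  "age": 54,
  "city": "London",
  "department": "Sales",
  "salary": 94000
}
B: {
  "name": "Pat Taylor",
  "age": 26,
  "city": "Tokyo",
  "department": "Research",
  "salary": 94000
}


Comparing each field (in key order):
  name: same
  age: DIFFERENT
  city: DIFFERENT
  department: DIFFERENT
  salary: same
Differences:
  age: 54 -> 26
  city: London -> Tokyo
  department: Sales -> Research

3 field(s) changed

3 changes: age, city, department


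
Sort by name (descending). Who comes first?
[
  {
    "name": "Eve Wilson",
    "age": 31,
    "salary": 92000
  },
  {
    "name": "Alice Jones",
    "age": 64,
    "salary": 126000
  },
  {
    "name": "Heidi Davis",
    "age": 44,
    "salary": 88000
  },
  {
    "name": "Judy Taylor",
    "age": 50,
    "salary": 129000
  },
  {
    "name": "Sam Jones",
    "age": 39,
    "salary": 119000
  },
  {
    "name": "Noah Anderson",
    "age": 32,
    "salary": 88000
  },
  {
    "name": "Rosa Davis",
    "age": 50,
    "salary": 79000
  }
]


Sort by: name (descending)

Sorted order:
  1. Sam Jones (name = Sam Jones)
  2. Rosa Davis (name = Rosa Davis)
  3. Noah Anderson (name = Noah Anderson)
  4. Judy Taylor (name = Judy Taylor)
  5. Heidi Davis (name = Heidi Davis)
  6. Eve Wilson (name = Eve Wilson)
  7. Alice Jones (name = Alice Jones)

First: Sam Jones

Sam Jones


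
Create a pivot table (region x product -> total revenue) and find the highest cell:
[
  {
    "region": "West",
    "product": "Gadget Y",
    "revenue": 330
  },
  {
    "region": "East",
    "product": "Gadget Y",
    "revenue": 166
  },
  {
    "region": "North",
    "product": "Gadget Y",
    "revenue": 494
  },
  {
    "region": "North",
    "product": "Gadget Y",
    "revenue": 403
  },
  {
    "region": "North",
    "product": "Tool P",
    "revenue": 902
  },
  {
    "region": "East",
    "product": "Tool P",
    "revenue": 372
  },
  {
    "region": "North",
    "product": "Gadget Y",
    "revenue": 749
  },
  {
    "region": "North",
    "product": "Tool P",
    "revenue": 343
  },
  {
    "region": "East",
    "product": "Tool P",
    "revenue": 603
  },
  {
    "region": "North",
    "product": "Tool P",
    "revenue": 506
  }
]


Pivot: region (rows) x product (columns) -> total revenue

     Gadget Y      Tool P      
East           166           975  
North         1646          1751  
West           330             0  

Highest: North / Tool P = $1751

North / Tool P = $1751


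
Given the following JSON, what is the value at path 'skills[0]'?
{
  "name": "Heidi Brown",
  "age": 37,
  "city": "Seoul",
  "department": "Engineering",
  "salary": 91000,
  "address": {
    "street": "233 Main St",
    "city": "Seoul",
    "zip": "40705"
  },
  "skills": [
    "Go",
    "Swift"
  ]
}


Query: skills[0]
Path: skills -> first element
Value: Go

Go


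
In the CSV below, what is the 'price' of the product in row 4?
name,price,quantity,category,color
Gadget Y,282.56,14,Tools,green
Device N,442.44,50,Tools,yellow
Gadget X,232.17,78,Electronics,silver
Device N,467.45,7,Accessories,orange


Query: Row 4 ('Device N'), column 'price'
Value: 467.45

467.45


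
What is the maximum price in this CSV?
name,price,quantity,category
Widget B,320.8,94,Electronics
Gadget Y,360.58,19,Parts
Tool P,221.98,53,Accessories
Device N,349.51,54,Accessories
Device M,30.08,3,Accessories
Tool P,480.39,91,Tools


Computing maximum price:
Values: [320.8, 360.58, 221.98, 349.51, 30.08, 480.39]
Max = 480.39

480.39


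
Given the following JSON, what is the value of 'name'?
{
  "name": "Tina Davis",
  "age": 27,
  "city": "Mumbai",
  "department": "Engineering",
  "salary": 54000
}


Looking up field 'name'
Value: Tina Davis

Tina Davis


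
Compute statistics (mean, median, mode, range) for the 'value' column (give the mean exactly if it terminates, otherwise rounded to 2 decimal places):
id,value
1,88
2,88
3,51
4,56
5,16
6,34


Data: [88, 88, 51, 56, 16, 34]
Count: 6
Sum: 333
Mean: 333/6 = 55.5
Sorted: [16, 34, 51, 56, 88, 88]
Median: 53.5
Mode: 88 (2 times)
Range: 88 - 16 = 72
Min: 16, Max: 88

mean=55.5, median=53.5, mode=88, range=72


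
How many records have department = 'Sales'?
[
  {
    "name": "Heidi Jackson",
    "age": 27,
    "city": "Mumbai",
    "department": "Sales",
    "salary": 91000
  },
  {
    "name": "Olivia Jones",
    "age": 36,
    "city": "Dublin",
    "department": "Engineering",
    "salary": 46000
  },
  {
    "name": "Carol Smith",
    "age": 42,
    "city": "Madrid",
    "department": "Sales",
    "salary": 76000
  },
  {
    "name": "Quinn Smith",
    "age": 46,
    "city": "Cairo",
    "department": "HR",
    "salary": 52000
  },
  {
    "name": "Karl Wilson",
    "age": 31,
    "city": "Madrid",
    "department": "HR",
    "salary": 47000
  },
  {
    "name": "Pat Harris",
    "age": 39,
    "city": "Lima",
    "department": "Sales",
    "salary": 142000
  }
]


Data: 6 records
Condition: department = 'Sales'

Checking each record:
  Heidi Jackson: Sales MATCH
  Olivia Jones: Engineering
  Carol Smith: Sales MATCH
  Quinn Smith: HR
  Karl Wilson: HR
  Pat Harris: Sales MATCH

Count: 3

3


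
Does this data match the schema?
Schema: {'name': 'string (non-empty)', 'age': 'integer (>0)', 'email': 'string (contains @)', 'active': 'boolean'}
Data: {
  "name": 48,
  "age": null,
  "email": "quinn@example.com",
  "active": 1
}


Validating each field against schema:
  name: FAIL (48 is not a string)
  age: FAIL (null is not an integer)
  email: OK (string with @)
  active: FAIL (1 is not a boolean)

Result: INVALID (3 errors: name, age, active)

INVALID (3 errors: name, age, active)


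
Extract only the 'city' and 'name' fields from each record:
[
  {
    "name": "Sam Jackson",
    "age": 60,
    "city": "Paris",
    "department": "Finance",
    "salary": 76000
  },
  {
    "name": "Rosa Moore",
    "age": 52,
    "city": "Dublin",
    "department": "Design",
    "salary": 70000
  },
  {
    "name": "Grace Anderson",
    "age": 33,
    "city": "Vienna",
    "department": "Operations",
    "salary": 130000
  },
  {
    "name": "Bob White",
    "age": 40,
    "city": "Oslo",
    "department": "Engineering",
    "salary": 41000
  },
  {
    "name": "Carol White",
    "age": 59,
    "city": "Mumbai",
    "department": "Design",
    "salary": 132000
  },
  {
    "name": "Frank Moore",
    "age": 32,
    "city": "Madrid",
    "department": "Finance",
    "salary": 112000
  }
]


Original: 6 records with fields: name, age, city, department, salary
Keep: ['city', 'name']
Drop: ['age', 'department', 'salary']
Result: 6 records, 2 fields each

[
  {
    "city": "Paris",
    "name": "Sam Jackson"
  },
  {
    "city": "Dublin",
    "name": "Rosa Moore"
  },
  {
    "city": "Vienna",
    "name": "Grace Anderson"
  },
  {
    "city": "Oslo",
    "name": "Bob White"
  },
  {
    "city": "Mumbai",
    "name": "Carol White"
  },
  {
    "city": "Madrid",
    "name": "Frank Moore"
  }
]


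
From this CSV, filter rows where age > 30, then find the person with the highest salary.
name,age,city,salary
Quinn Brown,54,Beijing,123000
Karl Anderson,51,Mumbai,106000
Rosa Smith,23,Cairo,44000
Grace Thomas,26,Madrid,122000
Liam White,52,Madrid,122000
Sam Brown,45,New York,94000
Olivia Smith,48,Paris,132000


Filter: age > 30
Sort by: salary (descending)

Filtered records (5):
  Olivia Smith, age 48, salary $132000
  Quinn Brown, age 54, salary $123000
  Liam White, age 52, salary $122000
  Karl Anderson, age 51, salary $106000
  Sam Brown, age 45, salary $94000

Highest salary: Olivia Smith ($132000)

Olivia Smith


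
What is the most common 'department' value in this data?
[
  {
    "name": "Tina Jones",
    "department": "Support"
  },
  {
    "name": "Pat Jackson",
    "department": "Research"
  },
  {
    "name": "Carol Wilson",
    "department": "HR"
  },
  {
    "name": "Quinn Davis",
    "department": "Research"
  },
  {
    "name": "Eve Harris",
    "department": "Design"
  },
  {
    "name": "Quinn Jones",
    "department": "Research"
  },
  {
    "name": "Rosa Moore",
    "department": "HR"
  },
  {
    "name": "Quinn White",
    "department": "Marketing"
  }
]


Counting 'department' values across 8 records:

  Research: 3 ###
  HR: 2 ##
  Support: 1 #
  Design: 1 #
  Marketing: 1 #

Most common: Research (3 times)

Research (3 times)


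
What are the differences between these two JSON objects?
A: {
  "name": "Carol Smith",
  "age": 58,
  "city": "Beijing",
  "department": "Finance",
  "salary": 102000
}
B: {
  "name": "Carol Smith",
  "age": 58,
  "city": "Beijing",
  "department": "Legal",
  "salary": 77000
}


Comparing each field (in key order):
  name: same
  age: same
  city: same
  department: DIFFERENT
  salary: DIFFERENT
Differences:
  department: Finance -> Legal
  salary: 102000 -> 77000

2 field(s) changed

2 changes: department, salary


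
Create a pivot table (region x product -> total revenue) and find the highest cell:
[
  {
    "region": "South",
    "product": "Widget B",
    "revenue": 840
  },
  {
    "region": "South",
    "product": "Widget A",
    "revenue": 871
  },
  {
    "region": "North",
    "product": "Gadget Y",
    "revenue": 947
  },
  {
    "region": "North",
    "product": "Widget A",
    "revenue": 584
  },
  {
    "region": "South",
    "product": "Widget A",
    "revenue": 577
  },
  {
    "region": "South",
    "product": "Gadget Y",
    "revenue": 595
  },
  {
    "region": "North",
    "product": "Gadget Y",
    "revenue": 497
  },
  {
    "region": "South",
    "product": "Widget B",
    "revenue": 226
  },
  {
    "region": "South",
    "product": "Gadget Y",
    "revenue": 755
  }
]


Pivot: region (rows) x product (columns) -> total revenue

     Gadget Y      Widget A      Widget B    
North         1444           584             0  
South         1350          1448          1066  

Highest: South / Widget A = $1448

South / Widget A = $1448


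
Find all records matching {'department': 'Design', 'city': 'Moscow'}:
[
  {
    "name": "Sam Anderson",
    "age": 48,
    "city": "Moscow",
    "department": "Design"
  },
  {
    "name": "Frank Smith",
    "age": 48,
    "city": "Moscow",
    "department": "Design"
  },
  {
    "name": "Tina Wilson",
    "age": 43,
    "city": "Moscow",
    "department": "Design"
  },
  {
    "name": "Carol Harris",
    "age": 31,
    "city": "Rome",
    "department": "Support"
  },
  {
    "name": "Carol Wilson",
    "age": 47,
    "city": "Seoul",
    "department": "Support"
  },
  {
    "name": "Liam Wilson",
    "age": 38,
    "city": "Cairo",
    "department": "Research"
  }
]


Search criteria: {'department': 'Design', 'city': 'Moscow'}

Checking 6 records:
  Sam Anderson: {department: Design, city: Moscow} <-- MATCH
  Frank Smith: {department: Design, city: Moscow} <-- MATCH
  Tina Wilson: {department: Design, city: Moscow} <-- MATCH
  Carol Harris: {department: Support, city: Rome}
  Carol Wilson: {department: Support, city: Seoul}
  Liam Wilson: {department: Research, city: Cairo}

Matches: ["Sam Anderson", "Frank Smith", "Tina Wilson"]

["Sam Anderson", "Frank Smith", "Tina Wilson"]


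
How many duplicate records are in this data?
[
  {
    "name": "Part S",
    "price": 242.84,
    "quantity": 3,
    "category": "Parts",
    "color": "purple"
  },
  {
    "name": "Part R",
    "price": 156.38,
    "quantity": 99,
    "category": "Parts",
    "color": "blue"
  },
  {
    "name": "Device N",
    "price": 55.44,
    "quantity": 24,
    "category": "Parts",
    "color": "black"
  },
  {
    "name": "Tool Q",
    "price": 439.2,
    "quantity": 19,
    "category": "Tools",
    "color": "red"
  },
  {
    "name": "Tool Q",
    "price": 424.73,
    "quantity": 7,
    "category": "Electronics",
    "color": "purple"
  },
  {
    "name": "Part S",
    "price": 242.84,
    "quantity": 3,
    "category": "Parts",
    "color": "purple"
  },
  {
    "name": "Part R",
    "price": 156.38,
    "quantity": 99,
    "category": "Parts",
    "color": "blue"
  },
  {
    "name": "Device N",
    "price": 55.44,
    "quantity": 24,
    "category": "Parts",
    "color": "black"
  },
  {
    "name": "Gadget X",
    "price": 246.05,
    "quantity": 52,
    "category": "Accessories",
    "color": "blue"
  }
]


Checking 9 records for duplicates:

  Row 1: Part S ($242.84, qty 3)
  Row 2: Part R ($156.38, qty 99)
  Row 3: Device N ($55.44, qty 24)
  Row 4: Tool Q ($439.2, qty 19)
  Row 5: Tool Q ($424.73, qty 7)
  Row 6: Part S ($242.84, qty 3) <-- DUPLICATE
  Row 7: Part R ($156.38, qty 99) <-- DUPLICATE
  Row 8: Device N ($55.44, qty 24) <-- DUPLICATE
  Row 9: Gadget X ($246.05, qty 52)

Duplicates found: 3
Unique records: 6

3 duplicates, 6 unique


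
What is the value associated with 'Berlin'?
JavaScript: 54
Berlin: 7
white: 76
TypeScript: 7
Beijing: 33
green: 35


Looking up key 'Berlin'
Value: 7

7


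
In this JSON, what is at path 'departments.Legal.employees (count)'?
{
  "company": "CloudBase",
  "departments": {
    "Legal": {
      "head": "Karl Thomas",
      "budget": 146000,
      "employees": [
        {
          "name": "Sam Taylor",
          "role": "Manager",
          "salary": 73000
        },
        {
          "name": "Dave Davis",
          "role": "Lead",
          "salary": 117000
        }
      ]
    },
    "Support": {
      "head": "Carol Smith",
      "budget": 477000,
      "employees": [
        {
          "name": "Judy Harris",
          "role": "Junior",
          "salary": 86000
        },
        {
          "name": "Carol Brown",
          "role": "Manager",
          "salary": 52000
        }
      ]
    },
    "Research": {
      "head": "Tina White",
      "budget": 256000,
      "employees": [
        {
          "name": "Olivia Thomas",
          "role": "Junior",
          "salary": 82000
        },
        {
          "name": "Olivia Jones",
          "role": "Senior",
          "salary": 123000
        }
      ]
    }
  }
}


Path: departments.Legal.employees (count)

Navigate:
  -> departments
  -> Legal
  -> employees (array, length 2)

2


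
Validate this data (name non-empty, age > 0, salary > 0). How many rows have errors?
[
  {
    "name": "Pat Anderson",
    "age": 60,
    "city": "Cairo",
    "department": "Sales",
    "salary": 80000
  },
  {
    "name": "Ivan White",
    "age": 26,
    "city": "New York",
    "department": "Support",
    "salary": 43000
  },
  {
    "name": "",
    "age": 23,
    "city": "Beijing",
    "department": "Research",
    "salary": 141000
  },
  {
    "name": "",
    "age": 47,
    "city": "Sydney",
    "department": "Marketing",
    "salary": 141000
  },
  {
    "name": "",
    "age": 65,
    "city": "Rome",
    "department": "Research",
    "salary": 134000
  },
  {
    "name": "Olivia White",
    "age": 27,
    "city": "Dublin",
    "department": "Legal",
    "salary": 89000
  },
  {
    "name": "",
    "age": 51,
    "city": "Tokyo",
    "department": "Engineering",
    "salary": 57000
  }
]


Validating 7 records:
Rules: name non-empty, age > 0, salary > 0

  Row 1 (Pat Anderson): OK
  Row 2 (Ivan White): OK
  Row 3 (???): empty name
  Row 4 (???): empty name
  Row 5 (???): empty name
  Row 6 (Olivia White): OK
  Row 7 (???): empty name

Total errors: 4

4 errors


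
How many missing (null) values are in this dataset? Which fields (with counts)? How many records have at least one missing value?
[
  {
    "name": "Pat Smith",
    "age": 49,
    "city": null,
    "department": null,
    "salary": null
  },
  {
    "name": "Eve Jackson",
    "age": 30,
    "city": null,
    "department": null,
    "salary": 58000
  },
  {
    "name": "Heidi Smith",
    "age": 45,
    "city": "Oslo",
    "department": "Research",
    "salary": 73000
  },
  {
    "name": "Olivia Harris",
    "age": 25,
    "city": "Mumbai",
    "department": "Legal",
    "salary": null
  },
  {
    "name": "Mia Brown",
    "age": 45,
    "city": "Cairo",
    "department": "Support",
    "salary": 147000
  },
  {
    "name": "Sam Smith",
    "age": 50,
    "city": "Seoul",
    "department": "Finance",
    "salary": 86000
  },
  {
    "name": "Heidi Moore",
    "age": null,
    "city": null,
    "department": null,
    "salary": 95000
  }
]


Checking for missing (null) values in 7 records:

  Pat Smith: city, department, salary
  Eve Jackson: city, department
  Heidi Smith: complete
  Olivia Harris: salary
  Mia Brown: complete
  Sam Smith: complete
  Heidi Moore: age, city, department

Per field:
  name: 0 missing
  age: 1 missing
  city: 3 missing
  department: 3 missing
  salary: 2 missing

Total missing values: 9
Records with any missing: 4

9 missing values (age: 1, city: 3, department: 3, salary: 2); 4 incomplete records


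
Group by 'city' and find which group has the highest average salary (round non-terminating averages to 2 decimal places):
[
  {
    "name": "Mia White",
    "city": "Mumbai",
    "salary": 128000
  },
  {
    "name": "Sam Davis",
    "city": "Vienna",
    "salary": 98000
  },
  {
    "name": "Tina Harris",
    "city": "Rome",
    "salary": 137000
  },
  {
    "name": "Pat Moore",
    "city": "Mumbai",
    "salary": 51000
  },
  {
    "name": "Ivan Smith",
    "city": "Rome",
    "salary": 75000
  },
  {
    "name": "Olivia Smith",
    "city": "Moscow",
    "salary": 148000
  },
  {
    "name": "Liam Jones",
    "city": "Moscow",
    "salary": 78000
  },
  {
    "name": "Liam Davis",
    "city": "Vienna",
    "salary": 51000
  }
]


Group by: city

Groups:
  Moscow: 2 people, avg salary = 226000/2 = $113000
  Mumbai: 2 people, avg salary = 179000/2 = $89500
  Rome: 2 people, avg salary = 212000/2 = $106000
  Vienna: 2 people, avg salary = 149000/2 = $74500

Highest average salary: Moscow ($113000)

Moscow ($113000)


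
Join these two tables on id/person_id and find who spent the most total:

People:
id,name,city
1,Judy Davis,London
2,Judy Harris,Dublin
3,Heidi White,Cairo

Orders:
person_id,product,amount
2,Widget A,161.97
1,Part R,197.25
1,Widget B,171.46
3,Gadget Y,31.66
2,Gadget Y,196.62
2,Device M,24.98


Join on: people.id = orders.person_id

Joined rows:
  Judy Harris (Dublin) bought Widget A for $161.97
  Judy Davis (London) bought Part R for $197.25
  Judy Davis (London) bought Widget B for $171.46
  Heidi White (Cairo) bought Gadget Y for $31.66
  Judy Harris (Dublin) bought Gadget Y for $196.62
  Judy Harris (Dublin) bought Device M for $24.98

Total per person:
  Judy Harris: $383.57
  Judy Davis: $368.71
  Heidi White: $31.66

Top spender: Judy Harris ($383.57)

Judy Harris ($383.57)


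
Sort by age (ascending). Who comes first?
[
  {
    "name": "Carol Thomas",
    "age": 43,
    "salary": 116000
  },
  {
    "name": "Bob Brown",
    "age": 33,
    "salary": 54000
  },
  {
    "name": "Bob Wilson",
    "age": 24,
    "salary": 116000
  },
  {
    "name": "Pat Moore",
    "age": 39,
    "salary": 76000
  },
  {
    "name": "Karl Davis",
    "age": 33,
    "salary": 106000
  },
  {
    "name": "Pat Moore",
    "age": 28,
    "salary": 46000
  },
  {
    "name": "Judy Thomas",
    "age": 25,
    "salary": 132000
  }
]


Sort by: age (ascending)

Sorted order:
  1. Bob Wilson (age = 24)
  2. Judy Thomas (age = 25)
  3. Pat Moore (age = 28)
  4. Bob Brown (age = 33)
  5. Karl Davis (age = 33)
  6. Pat Moore (age = 39)
  7. Carol Thomas (age = 43)

First: Bob Wilson

Bob Wilson


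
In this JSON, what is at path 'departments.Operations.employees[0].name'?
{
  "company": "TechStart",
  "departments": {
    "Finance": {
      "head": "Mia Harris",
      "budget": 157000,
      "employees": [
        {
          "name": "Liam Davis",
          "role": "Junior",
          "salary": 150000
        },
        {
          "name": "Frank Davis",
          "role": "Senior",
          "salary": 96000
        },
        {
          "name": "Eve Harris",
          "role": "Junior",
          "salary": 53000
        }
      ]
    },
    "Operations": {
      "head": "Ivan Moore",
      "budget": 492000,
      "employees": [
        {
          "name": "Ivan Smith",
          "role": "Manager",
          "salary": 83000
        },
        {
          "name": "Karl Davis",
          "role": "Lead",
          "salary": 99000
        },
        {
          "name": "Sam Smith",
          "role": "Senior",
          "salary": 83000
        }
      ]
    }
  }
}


Path: departments.Operations.employees[0].name

Navigate:
  -> departments
  -> Operations
  -> employees[0].name = 'Ivan Smith'

Ivan Smith


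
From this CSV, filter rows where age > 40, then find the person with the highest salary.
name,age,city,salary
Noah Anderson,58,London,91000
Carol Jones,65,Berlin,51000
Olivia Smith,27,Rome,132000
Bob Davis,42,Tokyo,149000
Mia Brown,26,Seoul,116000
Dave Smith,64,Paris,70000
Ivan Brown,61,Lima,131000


Filter: age > 40
Sort by: salary (descending)

Filtered records (5):
  Bob Davis, age 42, salary $149000
  Ivan Brown, age 61, salary $131000
  Noah Anderson, age 58, salary $91000
  Dave Smith, age 64, salary $70000
  Carol Jones, age 65, salary $51000

Highest salary: Bob Davis ($149000)

Bob Davis


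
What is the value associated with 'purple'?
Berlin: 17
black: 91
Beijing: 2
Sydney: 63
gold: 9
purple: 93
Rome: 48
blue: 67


Looking up key 'purple'
Value: 93

93


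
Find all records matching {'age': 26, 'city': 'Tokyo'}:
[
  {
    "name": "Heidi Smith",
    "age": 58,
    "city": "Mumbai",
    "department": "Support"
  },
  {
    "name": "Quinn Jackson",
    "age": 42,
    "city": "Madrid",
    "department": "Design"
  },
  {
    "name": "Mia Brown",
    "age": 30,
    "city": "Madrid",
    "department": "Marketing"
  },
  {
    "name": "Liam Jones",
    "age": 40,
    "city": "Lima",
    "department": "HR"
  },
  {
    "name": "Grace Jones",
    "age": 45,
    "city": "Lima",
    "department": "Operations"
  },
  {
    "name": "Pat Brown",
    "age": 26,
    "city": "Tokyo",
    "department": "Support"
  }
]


Search criteria: {'age': 26, 'city': 'Tokyo'}

Checking 6 records:
  Heidi Smith: {age: 58, city: Mumbai}
  Quinn Jackson: {age: 42, city: Madrid}
  Mia Brown: {age: 30, city: Madrid}
  Liam Jones: {age: 40, city: Lima}
  Grace Jones: {age: 45, city: Lima}
  Pat Brown: {age: 26, city: Tokyo} <-- MATCH

Matches: ["Pat Brown"]

["Pat Brown"]


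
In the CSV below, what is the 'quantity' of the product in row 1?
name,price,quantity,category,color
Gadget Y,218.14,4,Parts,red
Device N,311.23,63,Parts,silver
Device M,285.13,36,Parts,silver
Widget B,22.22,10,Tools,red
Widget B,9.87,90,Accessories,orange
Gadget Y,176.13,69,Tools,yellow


Query: Row 1 ('Gadget Y'), column 'quantity'
Value: 4

4


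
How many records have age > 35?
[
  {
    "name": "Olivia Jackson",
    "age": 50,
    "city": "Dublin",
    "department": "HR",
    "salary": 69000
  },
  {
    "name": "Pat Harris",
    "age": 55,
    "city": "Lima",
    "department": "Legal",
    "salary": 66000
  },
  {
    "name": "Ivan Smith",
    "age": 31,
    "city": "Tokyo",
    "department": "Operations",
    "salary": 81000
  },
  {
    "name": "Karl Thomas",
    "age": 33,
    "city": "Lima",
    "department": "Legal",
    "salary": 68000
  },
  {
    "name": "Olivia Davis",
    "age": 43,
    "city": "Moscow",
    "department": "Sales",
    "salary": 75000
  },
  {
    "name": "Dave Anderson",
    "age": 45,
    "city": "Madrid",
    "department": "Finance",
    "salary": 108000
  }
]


Data: 6 records
Condition: age > 35

Checking each record:
  Olivia Jackson: 50 MATCH
  Pat Harris: 55 MATCH
  Ivan Smith: 31
  Karl Thomas: 33
  Olivia Davis: 43 MATCH
  Dave Anderson: 45 MATCH

Count: 4

4


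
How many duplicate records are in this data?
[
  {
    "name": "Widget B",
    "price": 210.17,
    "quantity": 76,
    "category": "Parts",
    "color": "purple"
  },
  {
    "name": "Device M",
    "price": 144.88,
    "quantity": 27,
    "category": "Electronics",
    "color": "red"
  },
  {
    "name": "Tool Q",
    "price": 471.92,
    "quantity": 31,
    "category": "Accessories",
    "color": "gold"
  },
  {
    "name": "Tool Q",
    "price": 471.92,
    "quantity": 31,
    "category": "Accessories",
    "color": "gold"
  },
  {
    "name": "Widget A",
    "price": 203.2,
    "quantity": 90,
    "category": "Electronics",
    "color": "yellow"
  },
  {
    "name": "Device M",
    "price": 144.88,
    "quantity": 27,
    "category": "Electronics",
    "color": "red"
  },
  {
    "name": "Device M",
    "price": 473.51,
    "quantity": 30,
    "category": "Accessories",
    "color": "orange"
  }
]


Checking 7 records for duplicates:

  Row 1: Widget B ($210.17, qty 76)
  Row 2: Device M ($144.88, qty 27)
  Row 3: Tool Q ($471.92, qty 31)
  Row 4: Tool Q ($471.92, qty 31) <-- DUPLICATE
  Row 5: Widget A ($203.2, qty 90)
  Row 6: Device M ($144.88, qty 27) <-- DUPLICATE
  Row 7: Device M ($473.51, qty 30)

Duplicates found: 2
Unique records: 5

2 duplicates, 5 unique


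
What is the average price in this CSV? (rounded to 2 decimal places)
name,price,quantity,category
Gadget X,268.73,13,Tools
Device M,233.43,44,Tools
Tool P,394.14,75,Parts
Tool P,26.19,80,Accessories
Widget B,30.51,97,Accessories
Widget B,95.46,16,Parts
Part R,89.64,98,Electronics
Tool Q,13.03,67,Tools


Computing average price:
Values: [268.73, 233.43, 394.14, 26.19, 30.51, 95.46, 89.64, 13.03]
Sum = 1151.13
Count = 8
Average = 1151.13/8 = 143.89125 exactly -> 143.89 (rounded half-up to 2 decimal places)

143.89


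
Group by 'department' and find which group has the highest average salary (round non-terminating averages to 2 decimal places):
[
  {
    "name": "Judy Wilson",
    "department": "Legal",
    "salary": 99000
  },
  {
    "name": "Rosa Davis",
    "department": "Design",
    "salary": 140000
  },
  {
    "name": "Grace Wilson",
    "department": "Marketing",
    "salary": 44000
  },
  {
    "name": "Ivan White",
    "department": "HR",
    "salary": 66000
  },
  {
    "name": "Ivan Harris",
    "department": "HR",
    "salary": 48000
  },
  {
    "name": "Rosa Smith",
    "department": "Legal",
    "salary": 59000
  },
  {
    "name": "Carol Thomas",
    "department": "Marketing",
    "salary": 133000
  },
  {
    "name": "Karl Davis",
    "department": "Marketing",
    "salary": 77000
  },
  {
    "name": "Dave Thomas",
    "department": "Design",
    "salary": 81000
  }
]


Group by: department

Groups:
  Design: 2 people, avg salary = 221000/2 = $110500
  HR: 2 people, avg salary = 114000/2 = $57000
  Legal: 2 people, avg salary = 158000/2 = $79000
  Marketing: 3 people, avg salary = 254000/3 ≈ $84666.67

Highest average salary: Design ($110500)

Design ($110500)


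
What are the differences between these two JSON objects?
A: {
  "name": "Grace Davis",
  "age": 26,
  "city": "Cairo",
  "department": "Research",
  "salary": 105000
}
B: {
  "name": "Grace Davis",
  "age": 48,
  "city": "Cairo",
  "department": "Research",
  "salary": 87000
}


Comparing each field (in key order):
  name: same
  age: DIFFERENT
  city: same
  department: same
  salary: DIFFERENT
Differences:
  age: 26 -> 48
  salary: 105000 -> 87000

2 field(s) changed

2 changes: age, salary


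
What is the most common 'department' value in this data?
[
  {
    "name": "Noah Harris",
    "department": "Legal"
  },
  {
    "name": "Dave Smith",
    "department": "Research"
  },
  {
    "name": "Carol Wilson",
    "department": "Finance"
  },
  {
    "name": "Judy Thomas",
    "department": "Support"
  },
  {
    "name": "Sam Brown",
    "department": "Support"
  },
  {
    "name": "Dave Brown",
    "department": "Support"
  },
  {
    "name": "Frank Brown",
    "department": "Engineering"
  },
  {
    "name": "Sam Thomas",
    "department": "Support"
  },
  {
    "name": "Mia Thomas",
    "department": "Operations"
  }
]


Counting 'department' values across 9 records:

  Support: 4 ####
  Legal: 1 #
  Research: 1 #
  Finance: 1 #
  Engineering: 1 #
  Operations: 1 #

Most common: Support (4 times)

Support (4 times)


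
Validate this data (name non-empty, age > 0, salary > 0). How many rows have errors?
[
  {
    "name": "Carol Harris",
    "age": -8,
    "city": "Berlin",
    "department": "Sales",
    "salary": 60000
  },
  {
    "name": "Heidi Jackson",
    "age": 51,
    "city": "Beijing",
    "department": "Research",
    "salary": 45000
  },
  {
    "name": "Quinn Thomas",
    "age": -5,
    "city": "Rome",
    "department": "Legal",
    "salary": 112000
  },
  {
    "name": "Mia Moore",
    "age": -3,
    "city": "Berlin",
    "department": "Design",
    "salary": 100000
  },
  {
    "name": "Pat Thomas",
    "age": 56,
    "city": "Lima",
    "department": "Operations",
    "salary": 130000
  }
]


Validating 5 records:
Rules: name non-empty, age > 0, salary > 0

  Row 1 (Carol Harris): negative age: -8
  Row 2 (Heidi Jackson): OK
  Row 3 (Quinn Thomas): negative age: -5
  Row 4 (Mia Moore): negative age: -3
  Row 5 (Pat Thomas): OK

Total errors: 3

3 errors


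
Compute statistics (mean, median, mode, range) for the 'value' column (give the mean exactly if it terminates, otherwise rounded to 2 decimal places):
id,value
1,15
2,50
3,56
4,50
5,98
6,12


Data: [15, 50, 56, 50, 98, 12]
Count: 6
Sum: 281
Mean: 281/6 ≈ 46.83 (rounded to 2 decimal places)
Sorted: [12, 15, 50, 50, 56, 98]
Median: 50.0
Mode: 50 (2 times)
Range: 98 - 12 = 86
Min: 12, Max: 98

mean≈46.83, median=50.0, mode=50, range=86


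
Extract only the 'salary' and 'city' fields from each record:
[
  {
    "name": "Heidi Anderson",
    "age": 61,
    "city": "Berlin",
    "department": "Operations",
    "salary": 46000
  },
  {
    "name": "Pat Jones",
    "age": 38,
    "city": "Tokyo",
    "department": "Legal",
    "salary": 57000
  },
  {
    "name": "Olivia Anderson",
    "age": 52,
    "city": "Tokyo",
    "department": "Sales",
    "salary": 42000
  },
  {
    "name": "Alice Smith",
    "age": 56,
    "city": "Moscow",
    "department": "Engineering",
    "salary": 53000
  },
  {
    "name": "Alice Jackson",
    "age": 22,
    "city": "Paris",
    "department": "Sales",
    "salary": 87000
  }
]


Original: 5 records with fields: name, age, city, department, salary
Keep: ['salary', 'city']
Drop: ['name', 'age', 'department']
Result: 5 records, 2 fields each

[
  {
    "salary": 46000,
    "city": "Berlin"
  },
  {
    "salary": 57000,
    "city": "Tokyo"
  },
  {
    "salary": 42000,
    "city": "Tokyo"
  },
  {
    "salary": 53000,
    "city": "Moscow"
  },
  {
    "salary": 87000,
    "city": "Paris"
  }
]


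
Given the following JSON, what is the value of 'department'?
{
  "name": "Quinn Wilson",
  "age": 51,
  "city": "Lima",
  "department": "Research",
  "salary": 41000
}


Looking up field 'department'
Value: Research

Research


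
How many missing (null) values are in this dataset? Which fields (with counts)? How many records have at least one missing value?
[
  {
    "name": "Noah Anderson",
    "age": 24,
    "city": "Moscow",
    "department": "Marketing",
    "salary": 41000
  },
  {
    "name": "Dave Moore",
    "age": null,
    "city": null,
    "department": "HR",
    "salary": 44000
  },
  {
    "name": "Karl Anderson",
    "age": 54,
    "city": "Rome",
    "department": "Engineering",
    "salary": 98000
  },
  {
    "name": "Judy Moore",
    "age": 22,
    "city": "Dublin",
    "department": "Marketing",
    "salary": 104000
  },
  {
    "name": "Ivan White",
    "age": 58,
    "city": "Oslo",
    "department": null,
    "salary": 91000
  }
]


Checking for missing (null) values in 5 records:

  Noah Anderson: complete
  Dave Moore: age, city
  Karl Anderson: complete
  Judy Moore: complete
  Ivan White: department

Per field:
  name: 0 missing
  age: 1 missing
  city: 1 missing
  department: 1 missing
  salary: 0 missing

Total missing values: 3
Records with any missing: 2

3 missing values (age: 1, city: 1, department: 1); 2 incomplete records


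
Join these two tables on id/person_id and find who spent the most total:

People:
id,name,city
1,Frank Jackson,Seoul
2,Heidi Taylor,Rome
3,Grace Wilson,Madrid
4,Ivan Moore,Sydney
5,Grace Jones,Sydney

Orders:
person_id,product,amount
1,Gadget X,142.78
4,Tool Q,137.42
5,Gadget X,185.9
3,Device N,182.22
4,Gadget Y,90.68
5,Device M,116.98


Join on: people.id = orders.person_id

Joined rows:
  Frank Jackson (Seoul) bought Gadget X for $142.78
  Ivan Moore (Sydney) bought Tool Q for $137.42
  Grace Jones (Sydney) bought Gadget X for $185.9
  Grace Wilson (Madrid) bought Device N for $182.22
  Ivan Moore (Sydney) bought Gadget Y for $90.68
  Grace Jones (Sydney) bought Device M for $116.98

Total per person:
  Grace Jones: $302.88
  Ivan Moore: $228.10
  Grace Wilson: $182.22
  Frank Jackson: $142.78

Top spender: Grace Jones ($302.88)

Grace Jones ($302.88)


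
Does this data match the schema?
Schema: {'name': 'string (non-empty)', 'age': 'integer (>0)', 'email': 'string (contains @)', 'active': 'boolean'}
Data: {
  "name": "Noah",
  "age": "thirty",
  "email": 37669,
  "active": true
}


Validating each field against schema:
  name: OK (non-empty string)
  age: FAIL ("thirty" is not an integer)
  email: FAIL (37669 is not a string)
  active: OK (boolean)

Result: INVALID (2 errors: age, email)

INVALID (2 errors: age, email)


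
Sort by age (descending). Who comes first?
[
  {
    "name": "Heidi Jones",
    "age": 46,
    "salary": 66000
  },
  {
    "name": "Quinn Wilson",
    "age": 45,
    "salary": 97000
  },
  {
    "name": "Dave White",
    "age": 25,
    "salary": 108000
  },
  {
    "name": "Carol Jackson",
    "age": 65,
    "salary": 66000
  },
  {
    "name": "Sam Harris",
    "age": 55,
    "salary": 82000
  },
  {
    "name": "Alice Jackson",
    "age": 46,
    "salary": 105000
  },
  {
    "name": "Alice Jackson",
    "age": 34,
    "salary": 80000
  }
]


Sort by: age (descending)

Sorted order:
  1. Carol Jackson (age = 65)
  2. Sam Harris (age = 55)
  3. Heidi Jones (age = 46)
  4. Alice Jackson (age = 46)
  5. Quinn Wilson (age = 45)
  6. Alice Jackson (age = 34)
  7. Dave White (age = 25)

First: Carol Jackson

Carol Jackson
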